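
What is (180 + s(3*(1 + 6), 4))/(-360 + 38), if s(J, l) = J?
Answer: -201/322 ≈ -0.62422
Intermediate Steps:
(180 + s(3*(1 + 6), 4))/(-360 + 38) = (180 + 3*(1 + 6))/(-360 + 38) = (180 + 3*7)/(-322) = (180 + 21)*(-1/322) = 201*(-1/322) = -201/322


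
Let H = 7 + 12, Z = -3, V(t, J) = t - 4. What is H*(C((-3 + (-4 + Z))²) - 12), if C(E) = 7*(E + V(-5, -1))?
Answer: 11875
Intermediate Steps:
V(t, J) = -4 + t
H = 19
C(E) = -63 + 7*E (C(E) = 7*(E + (-4 - 5)) = 7*(E - 9) = 7*(-9 + E) = -63 + 7*E)
H*(C((-3 + (-4 + Z))²) - 12) = 19*((-63 + 7*(-3 + (-4 - 3))²) - 12) = 19*((-63 + 7*(-3 - 7)²) - 12) = 19*((-63 + 7*(-10)²) - 12) = 19*((-63 + 7*100) - 12) = 19*((-63 + 700) - 12) = 19*(637 - 12) = 19*625 = 11875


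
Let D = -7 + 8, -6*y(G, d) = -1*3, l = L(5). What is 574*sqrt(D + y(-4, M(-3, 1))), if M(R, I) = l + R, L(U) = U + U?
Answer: 287*sqrt(6) ≈ 703.00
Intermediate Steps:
L(U) = 2*U
l = 10 (l = 2*5 = 10)
M(R, I) = 10 + R
y(G, d) = 1/2 (y(G, d) = -(-1)*3/6 = -1/6*(-3) = 1/2)
D = 1
574*sqrt(D + y(-4, M(-3, 1))) = 574*sqrt(1 + 1/2) = 574*sqrt(3/2) = 574*(sqrt(6)/2) = 287*sqrt(6)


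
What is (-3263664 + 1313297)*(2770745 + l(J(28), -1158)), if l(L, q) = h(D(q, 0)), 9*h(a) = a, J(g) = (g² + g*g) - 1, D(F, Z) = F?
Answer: -16211155998583/3 ≈ -5.4037e+12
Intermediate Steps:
J(g) = -1 + 2*g² (J(g) = (g² + g²) - 1 = 2*g² - 1 = -1 + 2*g²)
h(a) = a/9
l(L, q) = q/9
(-3263664 + 1313297)*(2770745 + l(J(28), -1158)) = (-3263664 + 1313297)*(2770745 + (⅑)*(-1158)) = -1950367*(2770745 - 386/3) = -1950367*8311849/3 = -16211155998583/3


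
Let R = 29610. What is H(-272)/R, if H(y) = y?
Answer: -136/14805 ≈ -0.0091861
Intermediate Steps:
H(-272)/R = -272/29610 = -272*1/29610 = -136/14805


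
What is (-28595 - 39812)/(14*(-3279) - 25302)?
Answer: 68407/71208 ≈ 0.96066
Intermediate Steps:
(-28595 - 39812)/(14*(-3279) - 25302) = -68407/(-45906 - 25302) = -68407/(-71208) = -68407*(-1/71208) = 68407/71208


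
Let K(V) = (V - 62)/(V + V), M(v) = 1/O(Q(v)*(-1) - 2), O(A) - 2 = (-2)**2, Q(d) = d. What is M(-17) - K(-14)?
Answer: -107/42 ≈ -2.5476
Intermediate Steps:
O(A) = 6 (O(A) = 2 + (-2)**2 = 2 + 4 = 6)
M(v) = 1/6
K(V) = (-62 + V)/(2*V) (K(V) = (-62 + V)/((2*V)) = (-62 + V)*(1/(2*V)) = (-62 + V)/(2*V))
M(-17) - K(-14) = 1/6 - (-62 - 14)/(2*(-14)) = 1/6 - (-1)*(-76)/(2*14) = 1/6 - 1*19/7 = 1/6 - 19/7 = -107/42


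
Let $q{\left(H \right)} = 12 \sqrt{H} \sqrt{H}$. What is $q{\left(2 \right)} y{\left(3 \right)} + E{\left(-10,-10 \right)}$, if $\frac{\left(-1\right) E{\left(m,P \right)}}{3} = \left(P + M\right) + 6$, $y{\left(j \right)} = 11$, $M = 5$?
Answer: $261$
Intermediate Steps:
$E{\left(m,P \right)} = -33 - 3 P$ ($E{\left(m,P \right)} = - 3 \left(\left(P + 5\right) + 6\right) = - 3 \left(\left(5 + P\right) + 6\right) = - 3 \left(11 + P\right) = -33 - 3 P$)
$q{\left(H \right)} = 12 H$
$q{\left(2 \right)} y{\left(3 \right)} + E{\left(-10,-10 \right)} = 12 \cdot 2 \cdot 11 - 3 = 24 \cdot 11 + \left(-33 + 30\right) = 264 - 3 = 261$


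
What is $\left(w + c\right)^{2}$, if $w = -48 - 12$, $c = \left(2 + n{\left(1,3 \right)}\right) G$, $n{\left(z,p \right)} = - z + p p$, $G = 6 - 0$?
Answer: $0$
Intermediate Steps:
$G = 6$ ($G = 6 + 0 = 6$)
$n{\left(z,p \right)} = p^{2} - z$ ($n{\left(z,p \right)} = - z + p^{2} = p^{2} - z$)
$c = 60$ ($c = \left(2 + \left(3^{2} - 1\right)\right) 6 = \left(2 + \left(9 - 1\right)\right) 6 = \left(2 + 8\right) 6 = 10 \cdot 6 = 60$)
$w = -60$ ($w = -48 - 12 = -60$)
$\left(w + c\right)^{2} = \left(-60 + 60\right)^{2} = 0^{2} = 0$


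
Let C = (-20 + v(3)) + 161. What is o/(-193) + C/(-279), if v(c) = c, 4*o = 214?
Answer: -9493/11966 ≈ -0.79333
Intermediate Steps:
o = 107/2 (o = (1/4)*214 = 107/2 ≈ 53.500)
C = 144 (C = (-20 + 3) + 161 = -17 + 161 = 144)
o/(-193) + C/(-279) = (107/2)/(-193) + 144/(-279) = (107/2)*(-1/193) + 144*(-1/279) = -107/386 - 16/31 = -9493/11966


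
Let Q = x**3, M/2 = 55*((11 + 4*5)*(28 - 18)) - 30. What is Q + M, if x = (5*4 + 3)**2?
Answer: 148069929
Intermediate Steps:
x = 529 (x = (20 + 3)**2 = 23**2 = 529)
M = 34040 (M = 2*(55*((11 + 4*5)*(28 - 18)) - 30) = 2*(55*((11 + 20)*10) - 30) = 2*(55*(31*10) - 30) = 2*(55*310 - 30) = 2*(17050 - 30) = 2*17020 = 34040)
Q = 148035889 (Q = 529**3 = 148035889)
Q + M = 148035889 + 34040 = 148069929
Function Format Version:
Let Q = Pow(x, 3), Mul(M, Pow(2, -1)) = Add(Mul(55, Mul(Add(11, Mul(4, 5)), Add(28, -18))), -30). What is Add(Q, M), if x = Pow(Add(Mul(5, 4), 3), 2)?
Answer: 148069929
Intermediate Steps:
x = 529 (x = Pow(Add(20, 3), 2) = Pow(23, 2) = 529)
M = 34040 (M = Mul(2, Add(Mul(55, Mul(Add(11, Mul(4, 5)), Add(28, -18))), -30)) = Mul(2, Add(Mul(55, Mul(Add(11, 20), 10)), -30)) = Mul(2, Add(Mul(55, Mul(31, 10)), -30)) = Mul(2, Add(Mul(55, 310), -30)) = Mul(2, Add(17050, -30)) = Mul(2, 17020) = 34040)
Q = 148035889 (Q = Pow(529, 3) = 148035889)
Add(Q, M) = Add(148035889, 34040) = 148069929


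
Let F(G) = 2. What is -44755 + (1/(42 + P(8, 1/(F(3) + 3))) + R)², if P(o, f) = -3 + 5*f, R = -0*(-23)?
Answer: -71607999/1600 ≈ -44755.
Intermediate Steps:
R = 0 (R = -1*0 = 0)
-44755 + (1/(42 + P(8, 1/(F(3) + 3))) + R)² = -44755 + (1/(42 + (-3 + 5/(2 + 3))) + 0)² = -44755 + (1/(42 + (-3 + 5/5)) + 0)² = -44755 + (1/(42 + (-3 + 5*(⅕))) + 0)² = -44755 + (1/(42 + (-3 + 1)) + 0)² = -44755 + (1/(42 - 2) + 0)² = -44755 + (1/40 + 0)² = -44755 + (1/40)² = -44755 + 1/1600 = -71607999/1600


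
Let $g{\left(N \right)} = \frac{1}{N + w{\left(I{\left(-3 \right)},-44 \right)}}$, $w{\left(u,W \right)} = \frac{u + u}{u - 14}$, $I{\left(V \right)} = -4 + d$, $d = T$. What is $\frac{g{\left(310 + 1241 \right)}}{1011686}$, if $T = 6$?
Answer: $\frac{3}{4706363272} \approx 6.3743 \cdot 10^{-10}$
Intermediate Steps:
$d = 6$
$I{\left(V \right)} = 2$ ($I{\left(V \right)} = -4 + 6 = 2$)
$w{\left(u,W \right)} = \frac{2 u}{-14 + u}$
$g{\left(N \right)} = \frac{1}{- \frac{1}{3} + N}$ ($g{\left(N \right)} = \frac{1}{N + 2 \cdot 2 \frac{1}{-14 + 2}} = \frac{1}{N + 2 \cdot 2 \frac{1}{-12}} = \frac{1}{N + 2 \cdot 2 \left(- \frac{1}{12}\right)} = \frac{1}{N - \frac{1}{3}} = \frac{1}{- \frac{1}{3} + N}$)
$\frac{g{\left(310 + 1241 \right)}}{1011686} = \frac{3 \frac{1}{-1 + 3 \left(310 + 1241\right)}}{1011686} = \frac{3}{-1 + 3 \cdot 1551} \cdot \frac{1}{1011686} = \frac{3}{-1 + 4653} \cdot \frac{1}{1011686} = \frac{3}{4652} \cdot \frac{1}{1011686} = \frac{3}{4706363272}$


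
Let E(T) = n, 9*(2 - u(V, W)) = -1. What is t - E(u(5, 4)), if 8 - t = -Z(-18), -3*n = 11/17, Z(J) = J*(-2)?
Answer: 2255/51 ≈ 44.216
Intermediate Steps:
Z(J) = -2*J
u(V, W) = 19/9 (u(V, W) = 2 - 1/9*(-1) = 2 + 1/9 = 19/9)
n = -11/51 (n = -11/(3*17) = -1/3*11/17 = -11/51 ≈ -0.21569)
E(T) = -11/51
t = 44 (t = 8 - (-1)*(-2*(-18)) = 8 - (-1)*36 = 8 - 1*(-36) = 8 + 36 = 44)
t - E(u(5, 4)) = 44 - 1*(-11/51) = 44 + 11/51 = 2255/51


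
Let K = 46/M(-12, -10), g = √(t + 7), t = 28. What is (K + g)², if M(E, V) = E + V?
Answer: 4764/121 - 46*√35/11 ≈ 14.632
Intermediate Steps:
g = √35 (g = √(28 + 7) = √35 ≈ 5.9161)
K = -23/11 (K = 46/(-12 - 10) = 46/(-22) = 46*(-1/22) = -23/11 ≈ -2.0909)
(K + g)² = (-23/11 + √35)²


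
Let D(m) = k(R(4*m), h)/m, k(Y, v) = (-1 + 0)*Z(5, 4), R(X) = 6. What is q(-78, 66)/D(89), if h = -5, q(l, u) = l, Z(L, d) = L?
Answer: 6942/5 ≈ 1388.4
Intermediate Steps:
k(Y, v) = -5 (k(Y, v) = (-1 + 0)*5 = -1*5 = -5)
D(m) = -5/m
q(-78, 66)/D(89) = -78/((-5/89)) = -78/((-5*1/89)) = -78/(-5/89) = -78*(-89/5) = 6942/5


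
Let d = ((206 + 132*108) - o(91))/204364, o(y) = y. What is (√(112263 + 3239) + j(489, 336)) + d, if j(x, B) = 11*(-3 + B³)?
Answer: 85273654890583/204364 + √115502 ≈ 4.1726e+8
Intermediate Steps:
j(x, B) = -33 + 11*B³
d = 14371/204364 (d = ((206 + 132*108) - 1*91)/204364 = ((206 + 14256) - 91)*(1/204364) = (14462 - 91)*(1/204364) = 14371*(1/204364) = 14371/204364 ≈ 0.070321)
(√(112263 + 3239) + j(489, 336)) + d = (√(112263 + 3239) + (-33 + 11*336³)) + 14371/204364 = (√115502 + (-33 + 11*37933056)) + 14371/204364 = (√115502 + (-33 + 417263616)) + 14371/204364 = (√115502 + 417263583) + 14371/204364 = (417263583 + √115502) + 14371/204364 = 85273654890583/204364 + √115502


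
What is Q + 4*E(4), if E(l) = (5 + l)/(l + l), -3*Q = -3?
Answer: 11/2 ≈ 5.5000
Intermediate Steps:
Q = 1 (Q = -⅓*(-3) = 1)
E(l) = (5 + l)/(2*l) (E(l) = (5 + l)/((2*l)) = (5 + l)*(1/(2*l)) = (5 + l)/(2*l))
Q + 4*E(4) = 1 + 4*((½)*(5 + 4)/4) = 1 + 4*((½)*(¼)*9) = 1 + 4*(9/8) = 1 + 9/2 = 11/2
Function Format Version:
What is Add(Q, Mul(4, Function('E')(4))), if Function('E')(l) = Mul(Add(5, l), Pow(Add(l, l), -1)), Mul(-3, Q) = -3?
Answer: Rational(11, 2) ≈ 5.5000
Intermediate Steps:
Q = 1 (Q = Mul(Rational(-1, 3), -3) = 1)
Function('E')(l) = Mul(Rational(1, 2), Pow(l, -1), Add(5, l)) (Function('E')(l) = Mul(Add(5, l), Pow(Mul(2, l), -1)) = Mul(Add(5, l), Mul(Rational(1, 2), Pow(l, -1))) = Mul(Rational(1, 2), Pow(l, -1), Add(5, l)))
Add(Q, Mul(4, Function('E')(4))) = Add(1, Mul(4, Mul(Rational(1, 2), Pow(4, -1), Add(5, 4)))) = Add(1, Mul(4, Mul(Rational(1, 2), Rational(1, 4), 9))) = Add(1, Mul(4, Rational(9, 8))) = Add(1, Rational(9, 2)) = Rational(11, 2)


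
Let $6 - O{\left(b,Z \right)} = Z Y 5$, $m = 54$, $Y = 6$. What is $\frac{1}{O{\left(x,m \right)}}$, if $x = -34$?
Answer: $- \frac{1}{1614} \approx -0.00061958$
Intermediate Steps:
$O{\left(b,Z \right)} = 6 - 30 Z$ ($O{\left(b,Z \right)} = 6 - Z 6 \cdot 5 = 6 - 6 Z 5 = 6 - 30 Z$)
$\frac{1}{O{\left(x,m \right)}} = \frac{1}{6 - 1620} = \frac{1}{-1614} = - \frac{1}{1614}$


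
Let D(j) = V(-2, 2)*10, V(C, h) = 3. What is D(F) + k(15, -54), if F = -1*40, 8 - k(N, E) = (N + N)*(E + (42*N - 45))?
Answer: -15892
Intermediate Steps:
k(N, E) = 8 - 2*N*(-45 + E + 42*N) (k(N, E) = 8 - (N + N)*(E + (42*N - 45)) = 8 - 2*N*(E + (-45 + 42*N)) = 8 - 2*N*(-45 + E + 42*N))
F = -40
D(j) = 30 (D(j) = 3*10 = 30)
D(F) + k(15, -54) = 30 + (8 - 84*15² + 90*15 - 2*(-54)*15) = 30 + (8 - 84*225 + 1350 + 1620) = 30 + (8 - 18900 + 1350 + 1620) = 30 - 15922 = -15892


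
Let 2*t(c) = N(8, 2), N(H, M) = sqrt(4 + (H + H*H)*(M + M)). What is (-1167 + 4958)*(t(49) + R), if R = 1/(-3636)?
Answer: -3791/3636 + 3791*sqrt(73) ≈ 32389.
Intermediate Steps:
R = -1/3636 ≈ -0.00027503
N(H, M) = sqrt(4 + 2*M*(H + H**2)) (N(H, M) = sqrt(4 + (H + H**2)*(2*M)) = sqrt(4 + 2*M*(H + H**2)))
t(c) = sqrt(73) (t(c) = sqrt(4 + 2*8*2 + 2*2*8**2)/2 = sqrt(4 + 32 + 2*2*64)/2 = sqrt(4 + 32 + 256)/2 = sqrt(292)/2 = (2*sqrt(73))/2 = sqrt(73))
(-1167 + 4958)*(t(49) + R) = (-1167 + 4958)*(sqrt(73) - 1/3636) = 3791*(-1/3636 + sqrt(73)) = -3791/3636 + 3791*sqrt(73)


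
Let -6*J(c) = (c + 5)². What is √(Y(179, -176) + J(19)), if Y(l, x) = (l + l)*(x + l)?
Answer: √978 ≈ 31.273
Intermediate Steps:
J(c) = -(5 + c)²/6 (J(c) = -(c + 5)²/6 = -(5 + c)²/6)
Y(l, x) = 2*l*(l + x) (Y(l, x) = (2*l)*(l + x) = 2*l*(l + x))
√(Y(179, -176) + J(19)) = √(2*179*(179 - 176) - (5 + 19)²/6) = √(2*179*3 - ⅙*24²) = √(1074 - ⅙*576) = √(1074 - 96) = √978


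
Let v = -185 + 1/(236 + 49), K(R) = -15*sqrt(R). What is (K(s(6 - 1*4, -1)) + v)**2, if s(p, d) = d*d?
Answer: 3248886001/81225 ≈ 39999.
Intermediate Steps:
s(p, d) = d**2
v = -52724/285 (v = -185 + 1/285 = -52724/285 ≈ -185.00)
(K(s(6 - 1*4, -1)) + v)**2 = (-15*sqrt((-1)**2) - 52724/285)**2 = (-15*sqrt(1) - 52724/285)**2 = (-15*1 - 52724/285)**2 = (-15 - 52724/285)**2 = (-56999/285)**2 = 3248886001/81225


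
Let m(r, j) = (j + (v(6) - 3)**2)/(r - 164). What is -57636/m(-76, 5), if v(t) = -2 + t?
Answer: 2305440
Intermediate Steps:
m(r, j) = (1 + j)/(-164 + r) (m(r, j) = (j + ((-2 + 6) - 3)**2)/(r - 164) = (j + (4 - 3)**2)/(-164 + r) = (j + 1**2)/(-164 + r) = (j + 1)/(-164 + r) = (1 + j)/(-164 + r))
-57636/m(-76, 5) = -57636*(-164 - 76)/(1 + 5) = -57636/(6/(-240)) = -57636/((-1/240*6)) = -57636/(-1/40) = -57636*(-40) = 2305440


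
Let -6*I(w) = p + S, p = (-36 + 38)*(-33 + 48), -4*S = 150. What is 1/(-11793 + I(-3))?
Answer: -4/47167 ≈ -8.4805e-5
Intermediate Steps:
S = -75/2 (S = -1/4*150 = -75/2 ≈ -37.500)
p = 30 (p = 2*15 = 30)
I(w) = 5/4 (I(w) = -(30 - 75/2)/6 = -1/6*(-15/2) = 5/4)
1/(-11793 + I(-3)) = 1/(-11793 + 5/4) = 1/(-47167/4) = -4/47167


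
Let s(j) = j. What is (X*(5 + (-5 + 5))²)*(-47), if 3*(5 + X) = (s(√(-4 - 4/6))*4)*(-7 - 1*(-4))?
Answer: 5875 + 4700*I*√42/3 ≈ 5875.0 + 10153.0*I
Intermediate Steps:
X = -5 - 4*I*√42/3 (X = -5 + ((√(-4 - 4/6)*4)*(-7 - 1*(-4)))/3 = -5 + ((√(-4 - 4*⅙)*4)*(-7 + 4))/3 = -5 + ((√(-4 - ⅔)*4)*(-3))/3 = -5 + ((√(-14/3)*4)*(-3))/3 = -5 + (((I*√42/3)*4)*(-3))/3 = -5 + ((4*I*√42/3)*(-3))/3 = -5 + (-4*I*√42)/3 = -5 - 4*I*√42/3 ≈ -5.0 - 8.641*I)
(X*(5 + (-5 + 5))²)*(-47) = ((-5 - 4*I*√42/3)*(5 + (-5 + 5))²)*(-47) = ((-5 - 4*I*√42/3)*(5 + 0)²)*(-47) = ((-5 - 4*I*√42/3)*5²)*(-47) = ((-5 - 4*I*√42/3)*25)*(-47) = (-125 - 100*I*√42/3)*(-47) = 5875 + 4700*I*√42/3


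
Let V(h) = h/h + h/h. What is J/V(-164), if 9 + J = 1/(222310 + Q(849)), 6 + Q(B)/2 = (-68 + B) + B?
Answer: -2030021/451116 ≈ -4.5000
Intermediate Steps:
Q(B) = -148 + 4*B (Q(B) = -12 + 2*((-68 + B) + B) = -12 + 2*(-68 + 2*B) = -12 + (-136 + 4*B) = -148 + 4*B)
J = -2030021/225558 (J = -9 + 1/(222310 + (-148 + 4*849)) = -9 + 1/(222310 + (-148 + 3396)) = -9 + 1/(222310 + 3248) = -9 + 1/225558 = -2030021/225558 ≈ -9.0000)
V(h) = 2 (V(h) = 1 + 1 = 2)
J/V(-164) = -2030021/225558/2 = -2030021/225558*½ = -2030021/451116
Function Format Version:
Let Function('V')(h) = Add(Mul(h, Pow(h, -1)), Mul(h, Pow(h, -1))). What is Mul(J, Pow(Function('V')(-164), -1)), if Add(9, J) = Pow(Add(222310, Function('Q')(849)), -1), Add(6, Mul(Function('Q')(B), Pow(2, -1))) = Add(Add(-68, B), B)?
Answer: Rational(-2030021, 451116) ≈ -4.5000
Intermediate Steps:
Function('Q')(B) = Add(-148, Mul(4, B)) (Function('Q')(B) = Add(-12, Mul(2, Add(Add(-68, B), B))) = Add(-12, Mul(2, Add(-68, Mul(2, B)))) = Add(-12, Add(-136, Mul(4, B))) = Add(-148, Mul(4, B)))
J = Rational(-2030021, 225558) (J = Add(-9, Pow(Add(222310, Add(-148, Mul(4, 849))), -1)) = Add(-9, Pow(Add(222310, Add(-148, 3396)), -1)) = Add(-9, Pow(Add(222310, 3248), -1)) = Add(-9, Pow(225558, -1)) = Add(-9, Rational(1, 225558)) = Rational(-2030021, 225558) ≈ -9.0000)
Function('V')(h) = 2 (Function('V')(h) = Add(1, 1) = 2)
Mul(J, Pow(Function('V')(-164), -1)) = Mul(Rational(-2030021, 225558), Pow(2, -1)) = Mul(Rational(-2030021, 225558), Rational(1, 2)) = Rational(-2030021, 451116)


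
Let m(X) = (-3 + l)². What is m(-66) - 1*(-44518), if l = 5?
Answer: 44522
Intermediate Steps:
m(X) = 4 (m(X) = (-3 + 5)² = 2² = 4)
m(-66) - 1*(-44518) = 4 - 1*(-44518) = 4 + 44518 = 44522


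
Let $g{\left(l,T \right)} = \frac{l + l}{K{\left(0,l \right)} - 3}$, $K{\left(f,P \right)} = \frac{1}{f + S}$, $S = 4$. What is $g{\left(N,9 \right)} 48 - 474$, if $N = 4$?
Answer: $- \frac{6750}{11} \approx -613.64$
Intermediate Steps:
$K{\left(f,P \right)} = \frac{1}{4 + f}$ ($K{\left(f,P \right)} = \frac{1}{f + 4} = \frac{1}{4 + f}$)
$g{\left(l,T \right)} = - \frac{8 l}{11}$ ($g{\left(l,T \right)} = \frac{l + l}{\frac{1}{4 + 0} - 3} = \frac{2 l}{\frac{1}{4} - 3} = \frac{2 l}{- \frac{11}{4}} = 2 l \left(- \frac{4}{11}\right) = - \frac{8 l}{11}$)
$g{\left(N,9 \right)} 48 - 474 = \left(- \frac{8}{11}\right) 4 \cdot 48 - 474 = \left(- \frac{32}{11}\right) 48 - 474 = - \frac{1536}{11} - 474 = - \frac{6750}{11}$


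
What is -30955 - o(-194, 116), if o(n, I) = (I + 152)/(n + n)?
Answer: -3002568/97 ≈ -30954.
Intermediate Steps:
o(n, I) = (152 + I)/(2*n) (o(n, I) = (152 + I)/((2*n)) = (152 + I)*(1/(2*n)) = (152 + I)/(2*n))
-30955 - o(-194, 116) = -30955 - (152 + 116)/(2*(-194)) = -30955 - (-1)*268/(2*194) = -30955 - 1*(-67/97) = -30955 + 67/97 = -3002568/97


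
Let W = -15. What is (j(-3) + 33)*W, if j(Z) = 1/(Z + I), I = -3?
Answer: -985/2 ≈ -492.50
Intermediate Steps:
j(Z) = 1/(-3 + Z) (j(Z) = 1/(Z - 3) = 1/(-3 + Z))
(j(-3) + 33)*W = (1/(-3 - 3) + 33)*(-15) = (1/(-6) + 33)*(-15) = (-1/6 + 33)*(-15) = (197/6)*(-15) = -985/2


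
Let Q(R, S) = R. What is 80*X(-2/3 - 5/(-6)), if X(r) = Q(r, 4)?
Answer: 40/3 ≈ 13.333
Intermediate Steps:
X(r) = r
80*X(-2/3 - 5/(-6)) = 80*(-2/3 - 5/(-6)) = 80*(-2*1/3 - 5*(-1/6)) = 80*(-2/3 + 5/6) = 80*(1/6) = 40/3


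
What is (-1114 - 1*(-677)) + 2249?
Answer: 1812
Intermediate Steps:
(-1114 - 1*(-677)) + 2249 = (-1114 + 677) + 2249 = -437 + 2249 = 1812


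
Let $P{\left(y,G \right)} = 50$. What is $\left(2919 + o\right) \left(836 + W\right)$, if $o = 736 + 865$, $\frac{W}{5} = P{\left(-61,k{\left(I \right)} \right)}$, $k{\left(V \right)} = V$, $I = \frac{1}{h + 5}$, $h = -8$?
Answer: $4908720$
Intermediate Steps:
$I = - \frac{1}{3}$ ($I = \frac{1}{-8 + 5} = \frac{1}{-3} = - \frac{1}{3} \approx -0.33333$)
$W = 250$ ($W = 5 \cdot 50 = 250$)
$o = 1601$
$\left(2919 + o\right) \left(836 + W\right) = \left(2919 + 1601\right) \left(836 + 250\right) = 4520 \cdot 1086 = 4908720$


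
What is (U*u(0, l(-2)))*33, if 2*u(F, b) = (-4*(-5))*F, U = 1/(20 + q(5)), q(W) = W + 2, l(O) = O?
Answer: 0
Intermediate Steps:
q(W) = 2 + W
U = 1/27 (U = 1/(20 + (2 + 5)) = 1/(20 + 7) = 1/27 ≈ 0.037037)
u(F, b) = 10*F (u(F, b) = ((-4*(-5))*F)/2 = (20*F)/2 = 10*F)
(U*u(0, l(-2)))*33 = ((10*0)/27)*33 = ((1/27)*0)*33 = 0*33 = 0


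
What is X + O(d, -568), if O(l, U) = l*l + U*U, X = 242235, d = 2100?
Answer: 4974859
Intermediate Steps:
O(l, U) = U² + l² (O(l, U) = l² + U² = U² + l²)
X + O(d, -568) = 242235 + ((-568)² + 2100²) = 242235 + (322624 + 4410000) = 242235 + 4732624 = 4974859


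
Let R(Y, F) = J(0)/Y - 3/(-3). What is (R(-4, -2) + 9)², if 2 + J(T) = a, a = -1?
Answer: 1849/16 ≈ 115.56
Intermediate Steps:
J(T) = -3 (J(T) = -2 - 1 = -3)
R(Y, F) = 1 - 3/Y (R(Y, F) = -3/Y - 3/(-3) = -3/Y - 3*(-⅓) = -3/Y + 1 = 1 - 3/Y)
(R(-4, -2) + 9)² = ((-3 - 4)/(-4) + 9)² = (-¼*(-7) + 9)² = (7/4 + 9)² = (43/4)² = 1849/16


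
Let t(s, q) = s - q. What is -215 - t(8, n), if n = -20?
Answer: -243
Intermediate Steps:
-215 - t(8, n) = -215 - (8 - 1*(-20)) = -215 - (8 + 20) = -215 - 1*28 = -215 - 28 = -243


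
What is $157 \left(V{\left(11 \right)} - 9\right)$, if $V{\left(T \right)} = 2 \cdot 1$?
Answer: $-1099$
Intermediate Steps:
$V{\left(T \right)} = 2$
$157 \left(V{\left(11 \right)} - 9\right) = 157 \left(2 - 9\right) = 157 \left(-7\right) = -1099$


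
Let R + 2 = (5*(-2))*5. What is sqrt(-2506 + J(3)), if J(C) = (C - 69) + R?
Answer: 8*I*sqrt(41) ≈ 51.225*I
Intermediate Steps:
R = -52 (R = -2 + (5*(-2))*5 = -2 - 10*5 = -2 - 50 = -52)
J(C) = -121 + C (J(C) = (C - 69) - 52 = (-69 + C) - 52 = -121 + C)
sqrt(-2506 + J(3)) = sqrt(-2506 + (-121 + 3)) = sqrt(-2506 - 118) = sqrt(-2624) = 8*I*sqrt(41)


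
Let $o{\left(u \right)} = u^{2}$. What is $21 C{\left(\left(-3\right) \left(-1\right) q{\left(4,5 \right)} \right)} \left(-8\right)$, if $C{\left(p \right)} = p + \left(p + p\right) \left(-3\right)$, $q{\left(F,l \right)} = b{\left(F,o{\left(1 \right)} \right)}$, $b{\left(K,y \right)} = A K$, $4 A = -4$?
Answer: $-10080$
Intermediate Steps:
$A = -1$ ($A = \frac{1}{4} \left(-4\right) = -1$)
$b{\left(K,y \right)} = - K$
$q{\left(F,l \right)} = - F$
$C{\left(p \right)} = - 5 p$ ($C{\left(p \right)} = p + 2 p \left(-3\right) = p - 6 p = - 5 p$)
$21 C{\left(\left(-3\right) \left(-1\right) q{\left(4,5 \right)} \right)} \left(-8\right) = 21 \left(- 5 \left(-3\right) \left(-1\right) \left(\left(-1\right) 4\right)\right) \left(-8\right) = 21 \left(- 5 \cdot 3 \left(-4\right)\right) \left(-8\right) = 21 \left(\left(-5\right) \left(-12\right)\right) \left(-8\right) = 21 \cdot 60 \left(-8\right) = 1260 \left(-8\right) = -10080$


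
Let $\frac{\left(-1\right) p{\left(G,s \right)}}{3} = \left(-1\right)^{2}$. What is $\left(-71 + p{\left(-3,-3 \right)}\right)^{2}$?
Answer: $5476$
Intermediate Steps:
$p{\left(G,s \right)} = -3$ ($p{\left(G,s \right)} = - 3 \left(-1\right)^{2} = \left(-3\right) 1 = -3$)
$\left(-71 + p{\left(-3,-3 \right)}\right)^{2} = \left(-71 - 3\right)^{2} = \left(-74\right)^{2} = 5476$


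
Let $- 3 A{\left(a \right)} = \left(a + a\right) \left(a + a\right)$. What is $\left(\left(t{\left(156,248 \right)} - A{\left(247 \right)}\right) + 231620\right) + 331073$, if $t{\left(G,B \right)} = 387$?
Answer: $\frac{1933276}{3} \approx 6.4443 \cdot 10^{5}$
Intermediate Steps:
$A{\left(a \right)} = - \frac{4 a^{2}}{3}$ ($A{\left(a \right)} = - \frac{\left(a + a\right) \left(a + a\right)}{3} = - \frac{2 a 2 a}{3} = - \frac{4 a^{2}}{3}$)
$\left(\left(t{\left(156,248 \right)} - A{\left(247 \right)}\right) + 231620\right) + 331073 = \left(\left(387 - - \frac{4 \cdot 247^{2}}{3}\right) + 231620\right) + 331073 = \left(\left(387 - \left(- \frac{4}{3}\right) 61009\right) + 231620\right) + 331073 = \left(\left(387 - - \frac{244036}{3}\right) + 231620\right) + 331073 = \left(\left(387 + \frac{244036}{3}\right) + 231620\right) + 331073 = \left(\frac{245197}{3} + 231620\right) + 331073 = \frac{940057}{3} + 331073 = \frac{1933276}{3}$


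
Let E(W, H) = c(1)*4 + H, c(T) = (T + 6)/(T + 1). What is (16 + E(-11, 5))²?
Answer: 1225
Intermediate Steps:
c(T) = (6 + T)/(1 + T)
E(W, H) = 14 + H (E(W, H) = ((6 + 1)/(1 + 1))*4 + H = (7/2)*4 + H = 14 + H)
(16 + E(-11, 5))² = (16 + (14 + 5))² = (16 + 19)² = 35² = 1225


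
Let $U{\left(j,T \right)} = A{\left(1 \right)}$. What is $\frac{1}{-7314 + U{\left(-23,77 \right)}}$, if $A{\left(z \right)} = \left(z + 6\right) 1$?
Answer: $- \frac{1}{7307} \approx -0.00013686$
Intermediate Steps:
$A{\left(z \right)} = 6 + z$ ($A{\left(z \right)} = \left(6 + z\right) 1 = 6 + z$)
$U{\left(j,T \right)} = 7$ ($U{\left(j,T \right)} = 6 + 1 = 7$)
$\frac{1}{-7314 + U{\left(-23,77 \right)}} = \frac{1}{-7314 + 7} = \frac{1}{-7307} = - \frac{1}{7307}$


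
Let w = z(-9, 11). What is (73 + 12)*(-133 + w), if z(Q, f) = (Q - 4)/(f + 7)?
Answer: -204595/18 ≈ -11366.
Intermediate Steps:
z(Q, f) = (-4 + Q)/(7 + f)
w = -13/18 (w = (-4 - 9)/(7 + 11) = -13/18 ≈ -0.72222)
(73 + 12)*(-133 + w) = (73 + 12)*(-133 - 13/18) = 85*(-2407/18) = -204595/18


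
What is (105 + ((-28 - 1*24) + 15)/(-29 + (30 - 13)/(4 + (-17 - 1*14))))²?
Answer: 7224830001/640000 ≈ 11289.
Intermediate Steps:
(105 + ((-28 - 1*24) + 15)/(-29 + (30 - 13)/(4 + (-17 - 1*14))))² = (105 + ((-28 - 24) + 15)/(-29 + 17/(4 + (-17 - 14))))² = (105 + (-52 + 15)/(-29 + 17/(4 - 31)))² = (105 - 37/(-29 + 17/(-27)))² = (105 - 37/(-29 + 17*(-1/27)))² = (105 - 37/(-29 - 17/27))² = (105 - 37/(-800/27))² = (105 - 37*(-27/800))² = (105 + 999/800)² = (84999/800)² = 7224830001/640000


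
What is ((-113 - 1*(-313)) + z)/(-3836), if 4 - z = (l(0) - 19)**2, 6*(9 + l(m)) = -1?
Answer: 3031/19728 ≈ 0.15364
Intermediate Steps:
l(m) = -55/6 (l(m) = -9 + (1/6)*(-1) = -9 - 1/6 = -55/6)
z = -28417/36 (z = 4 - (-55/6 - 19)**2 = 4 - (-169/6)**2 = 4 - 1*28561/36 = 4 - 28561/36 = -28417/36 ≈ -789.36)
((-113 - 1*(-313)) + z)/(-3836) = ((-113 - 1*(-313)) - 28417/36)/(-3836) = ((-113 + 313) - 28417/36)*(-1/3836) = (200 - 28417/36)*(-1/3836) = -21217/36*(-1/3836) = 3031/19728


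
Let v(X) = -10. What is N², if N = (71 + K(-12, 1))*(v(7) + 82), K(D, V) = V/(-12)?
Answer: 26071236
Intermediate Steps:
K(D, V) = -V/12 (K(D, V) = V*(-1/12) = -V/12)
N = 5106 (N = (71 - 1/12*1)*(-10 + 82) = (71 - 1/12)*72 = (851/12)*72 = 5106)
N² = 5106² = 26071236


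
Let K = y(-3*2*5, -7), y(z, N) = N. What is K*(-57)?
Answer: 399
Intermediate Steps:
K = -7
K*(-57) = -7*(-57) = 399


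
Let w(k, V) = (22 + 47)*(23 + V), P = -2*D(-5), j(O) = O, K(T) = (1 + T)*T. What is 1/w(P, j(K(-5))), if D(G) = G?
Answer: 1/2967 ≈ 0.00033704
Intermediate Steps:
K(T) = T*(1 + T)
P = 10 (P = -2*(-5) = 10)
w(k, V) = 1587 + 69*V (w(k, V) = 69*(23 + V) = 1587 + 69*V)
1/w(P, j(K(-5))) = 1/(1587 + 69*(-5*(1 - 5))) = 1/(1587 + 69*(-5*(-4))) = 1/(1587 + 69*20) = 1/(1587 + 1380) = 1/2967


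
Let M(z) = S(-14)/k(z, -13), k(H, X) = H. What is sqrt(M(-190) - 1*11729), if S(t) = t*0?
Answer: I*sqrt(11729) ≈ 108.3*I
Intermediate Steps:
S(t) = 0
M(z) = 0 (M(z) = 0/z = 0)
sqrt(M(-190) - 1*11729) = sqrt(0 - 1*11729) = sqrt(0 - 11729) = sqrt(-11729) = I*sqrt(11729)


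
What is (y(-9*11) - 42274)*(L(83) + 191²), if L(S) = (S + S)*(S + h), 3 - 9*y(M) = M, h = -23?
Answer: -5888161508/3 ≈ -1.9627e+9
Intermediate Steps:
y(M) = ⅓ - M/9
L(S) = 2*S*(-23 + S) (L(S) = (S + S)*(S - 23) = (2*S)*(-23 + S) = 2*S*(-23 + S))
(y(-9*11) - 42274)*(L(83) + 191²) = ((⅓ - (-1)*11) - 42274)*(2*83*(-23 + 83) + 191²) = ((⅓ - ⅑*(-99)) - 42274)*(2*83*60 + 36481) = ((⅓ + 11) - 42274)*(9960 + 36481) = (34/3 - 42274)*46441 = -126788/3*46441 = -5888161508/3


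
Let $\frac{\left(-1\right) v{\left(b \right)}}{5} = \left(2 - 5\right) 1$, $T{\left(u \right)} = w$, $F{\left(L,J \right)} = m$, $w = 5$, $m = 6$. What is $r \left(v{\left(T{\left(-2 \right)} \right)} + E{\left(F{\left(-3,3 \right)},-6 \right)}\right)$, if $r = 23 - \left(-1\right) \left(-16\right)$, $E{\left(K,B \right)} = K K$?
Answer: $357$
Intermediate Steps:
$F{\left(L,J \right)} = 6$
$T{\left(u \right)} = 5$
$v{\left(b \right)} = 15$ ($v{\left(b \right)} = - 5 \left(2 - 5\right) 1 = - 5 \left(\left(-3\right) 1\right) = \left(-5\right) \left(-3\right) = 15$)
$E{\left(K,B \right)} = K^{2}$
$r = 7$ ($r = 23 - 16 = 7$)
$r \left(v{\left(T{\left(-2 \right)} \right)} + E{\left(F{\left(-3,3 \right)},-6 \right)}\right) = 7 \left(15 + 6^{2}\right) = 7 \left(15 + 36\right) = 7 \cdot 51 = 357$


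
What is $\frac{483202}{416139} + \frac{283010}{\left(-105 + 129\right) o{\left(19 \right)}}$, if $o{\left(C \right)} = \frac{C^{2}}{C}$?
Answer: $\frac{6555102139}{10542188} \approx 621.8$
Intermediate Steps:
$o{\left(C \right)} = C$
$\frac{483202}{416139} + \frac{283010}{\left(-105 + 129\right) o{\left(19 \right)}} = \frac{483202}{416139} + \frac{283010}{\left(-105 + 129\right) 19} = 483202 \cdot \frac{1}{416139} + \frac{283010}{24 \cdot 19} = \frac{483202}{416139} + \frac{283010}{456} = \frac{483202}{416139} + 283010 \cdot \frac{1}{456} = \frac{483202}{416139} + \frac{141505}{228} = \frac{6555102139}{10542188}$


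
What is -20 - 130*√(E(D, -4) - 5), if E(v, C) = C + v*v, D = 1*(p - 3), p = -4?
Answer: -20 - 260*√10 ≈ -842.19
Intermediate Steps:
D = -7 (D = 1*(-4 - 3) = 1*(-7) = -7)
E(v, C) = C + v²
-20 - 130*√(E(D, -4) - 5) = -20 - 130*√((-4 + (-7)²) - 5) = -20 - 130*√((-4 + 49) - 5) = -20 - 130*√(45 - 5) = -20 - 260*√10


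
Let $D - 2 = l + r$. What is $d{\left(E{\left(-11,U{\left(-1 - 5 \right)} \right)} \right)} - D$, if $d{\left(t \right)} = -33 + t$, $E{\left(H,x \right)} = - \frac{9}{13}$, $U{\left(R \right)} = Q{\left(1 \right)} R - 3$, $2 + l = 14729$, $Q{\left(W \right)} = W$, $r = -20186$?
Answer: $\frac{70503}{13} \approx 5423.3$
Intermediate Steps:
$l = 14727$ ($l = -2 + 14729 = 14727$)
$D = -5457$ ($D = 2 + \left(14727 - 20186\right) = 2 - 5459 = -5457$)
$U{\left(R \right)} = -3 + R$ ($U{\left(R \right)} = 1 R - 3 = R - 3 = -3 + R$)
$E{\left(H,x \right)} = - \frac{9}{13}$ ($E{\left(H,x \right)} = \left(-9\right) \frac{1}{13} = - \frac{9}{13}$)
$d{\left(E{\left(-11,U{\left(-1 - 5 \right)} \right)} \right)} - D = \left(-33 - \frac{9}{13}\right) - -5457 = - \frac{438}{13} + 5457 = \frac{70503}{13}$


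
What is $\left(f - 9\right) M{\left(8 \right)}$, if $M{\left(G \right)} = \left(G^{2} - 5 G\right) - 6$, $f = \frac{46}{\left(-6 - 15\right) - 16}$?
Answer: $- \frac{6822}{37} \approx -184.38$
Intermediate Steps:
$f = - \frac{46}{37}$ ($f = \frac{46}{-21 - 16} = \frac{46}{-37} = 46 \left(- \frac{1}{37}\right) = - \frac{46}{37} \approx -1.2432$)
$M{\left(G \right)} = -6 + G^{2} - 5 G$
$\left(f - 9\right) M{\left(8 \right)} = \left(- \frac{46}{37} - 9\right) \left(-6 + 8^{2} - 40\right) = - \frac{379 \left(-6 + 64 - 40\right)}{37} = \left(- \frac{379}{37}\right) 18 = - \frac{6822}{37}$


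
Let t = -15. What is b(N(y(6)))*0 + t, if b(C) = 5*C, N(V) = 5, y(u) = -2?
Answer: -15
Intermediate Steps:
b(N(y(6)))*0 + t = (5*5)*0 - 15 = 25*0 - 15 = 0 - 15 = -15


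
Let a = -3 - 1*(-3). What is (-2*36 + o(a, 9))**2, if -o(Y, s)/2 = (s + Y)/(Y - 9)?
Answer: 4900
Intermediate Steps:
a = 0 (a = -3 + 3 = 0)
o(Y, s) = -2*(Y + s)/(-9 + Y) (o(Y, s) = -2*(s + Y)/(Y - 9) = -2*(Y + s)/(-9 + Y))
(-2*36 + o(a, 9))**2 = (-2*36 + 2*(-1*0 - 1*9)/(-9 + 0))**2 = (-72 + 2*(0 - 9)/(-9))**2 = (-72 + 2*(-1/9)*(-9))**2 = (-72 + 2)**2 = (-70)**2 = 4900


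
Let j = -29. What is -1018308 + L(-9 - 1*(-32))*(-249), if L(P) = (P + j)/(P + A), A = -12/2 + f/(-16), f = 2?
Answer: -15273292/15 ≈ -1.0182e+6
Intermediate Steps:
A = -49/8 (A = -12/2 + 2/(-16) = -12*1/2 + 2*(-1/16) = -6 - 1/8 = -49/8 ≈ -6.1250)
L(P) = (-29 + P)/(-49/8 + P) (L(P) = (P - 29)/(P - 49/8) = (-29 + P)/(-49/8 + P))
-1018308 + L(-9 - 1*(-32))*(-249) = -1018308 + (8*(-29 + (-9 - 1*(-32)))/(-49 + 8*(-9 - 1*(-32))))*(-249) = -1018308 + (8*(-29 + (-9 + 32))/(-49 + 8*(-9 + 32)))*(-249) = -1018308 + (8*(-29 + 23)/(-49 + 8*23))*(-249) = -1018308 + (8*(-6)/(-49 + 184))*(-249) = -1018308 + (8*(-6)/135)*(-249) = -1018308 + (8*(1/135)*(-6))*(-249) = -1018308 - 16/45*(-249) = -1018308 + 1328/15 = -15273292/15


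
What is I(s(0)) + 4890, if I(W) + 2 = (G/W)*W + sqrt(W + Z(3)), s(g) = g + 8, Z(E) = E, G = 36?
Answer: 4924 + sqrt(11) ≈ 4927.3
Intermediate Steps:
s(g) = 8 + g
I(W) = 34 + sqrt(3 + W) (I(W) = -2 + ((36/W)*W + sqrt(W + 3)) = -2 + (36 + sqrt(3 + W)) = 34 + sqrt(3 + W))
I(s(0)) + 4890 = (34 + sqrt(3 + (8 + 0))) + 4890 = (34 + sqrt(3 + 8)) + 4890 = (34 + sqrt(11)) + 4890 = 4924 + sqrt(11)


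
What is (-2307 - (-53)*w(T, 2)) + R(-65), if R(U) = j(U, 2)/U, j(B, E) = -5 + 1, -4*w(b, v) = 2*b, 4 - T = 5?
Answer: -296457/130 ≈ -2280.4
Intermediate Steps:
T = -1 (T = 4 - 1*5 = 4 - 5 = -1)
w(b, v) = -b/2
j(B, E) = -4
R(U) = -4/U
(-2307 - (-53)*w(T, 2)) + R(-65) = (-2307 - (-53)*(-½*(-1))) - 4/(-65) = (-2307 - (-53)/2) - 4*(-1/65) = (-2307 - 1*(-53/2)) + 4/65 = (-2307 + 53/2) + 4/65 = -4561/2 + 4/65 = -296457/130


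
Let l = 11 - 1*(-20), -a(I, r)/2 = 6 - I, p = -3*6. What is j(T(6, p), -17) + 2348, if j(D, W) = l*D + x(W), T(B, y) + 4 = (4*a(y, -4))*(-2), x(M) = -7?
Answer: 14121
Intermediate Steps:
p = -18
a(I, r) = -12 + 2*I (a(I, r) = -2*(6 - I) = -12 + 2*I)
l = 31 (l = 11 + 20 = 31)
T(B, y) = 92 - 16*y (T(B, y) = -4 + (4*(-12 + 2*y))*(-2) = -4 + (-48 + 8*y)*(-2) = -4 + (96 - 16*y) = 92 - 16*y)
j(D, W) = -7 + 31*D (j(D, W) = 31*D - 7 = -7 + 31*D)
j(T(6, p), -17) + 2348 = (-7 + 31*(92 - 16*(-18))) + 2348 = (-7 + 31*(92 + 288)) + 2348 = (-7 + 31*380) + 2348 = (-7 + 11780) + 2348 = 11773 + 2348 = 14121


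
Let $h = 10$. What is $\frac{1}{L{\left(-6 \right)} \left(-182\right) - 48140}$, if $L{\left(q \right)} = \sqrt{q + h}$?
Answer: $- \frac{1}{48504} \approx -2.0617 \cdot 10^{-5}$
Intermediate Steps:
$L{\left(q \right)} = \sqrt{10 + q}$ ($L{\left(q \right)} = \sqrt{q + 10} = \sqrt{10 + q}$)
$\frac{1}{L{\left(-6 \right)} \left(-182\right) - 48140} = \frac{1}{\sqrt{10 - 6} \left(-182\right) - 48140} = \frac{1}{\sqrt{4} \left(-182\right) - 48140} = \frac{1}{2 \left(-182\right) - 48140} = \frac{1}{-364 - 48140} = \frac{1}{-48504} = - \frac{1}{48504}$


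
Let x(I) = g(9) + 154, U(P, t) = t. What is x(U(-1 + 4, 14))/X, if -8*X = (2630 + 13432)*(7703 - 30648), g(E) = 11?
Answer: 44/12284753 ≈ 3.5817e-6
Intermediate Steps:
X = 184271295/4 (X = -(2630 + 13432)*(7703 - 30648)/8 = -8031*(-22945)/4 = -⅛*(-368542590) = 184271295/4 ≈ 4.6068e+7)
x(I) = 165 (x(I) = 11 + 154 = 165)
x(U(-1 + 4, 14))/X = 165/(184271295/4) = 165*(4/184271295) = 44/12284753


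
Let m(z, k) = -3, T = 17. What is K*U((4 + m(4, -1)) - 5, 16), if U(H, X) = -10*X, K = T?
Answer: -2720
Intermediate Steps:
K = 17
K*U((4 + m(4, -1)) - 5, 16) = 17*(-10*16) = 17*(-160) = -2720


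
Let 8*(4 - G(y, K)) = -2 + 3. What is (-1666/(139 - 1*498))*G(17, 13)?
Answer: 25823/1436 ≈ 17.983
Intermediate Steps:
G(y, K) = 31/8 (G(y, K) = 4 - (-2 + 3)/8 = 4 - ⅛*1 = 4 - ⅛ = 31/8)
(-1666/(139 - 1*498))*G(17, 13) = -1666/(139 - 1*498)*(31/8) = -1666/(139 - 498)*(31/8) = -1666/(-359)*(31/8) = -1666*(-1/359)*(31/8) = (1666/359)*(31/8) = 25823/1436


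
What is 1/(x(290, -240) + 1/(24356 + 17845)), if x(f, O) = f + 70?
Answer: 42201/15192361 ≈ 0.0027778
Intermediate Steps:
x(f, O) = 70 + f
1/(x(290, -240) + 1/(24356 + 17845)) = 1/((70 + 290) + 1/(24356 + 17845)) = 1/(360 + 1/42201) = 1/(15192361/42201) = 42201/15192361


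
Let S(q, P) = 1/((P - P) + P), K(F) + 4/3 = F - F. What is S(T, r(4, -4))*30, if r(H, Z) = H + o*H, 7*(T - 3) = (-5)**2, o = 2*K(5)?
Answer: -9/2 ≈ -4.5000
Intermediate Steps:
K(F) = -4/3 (K(F) = -4/3 + (F - F) = -4/3 + 0 = -4/3)
o = -8/3 (o = 2*(-4/3) = -8/3 ≈ -2.6667)
T = 46/7 (T = 3 + (1/7)*(-5)**2 = 3 + (1/7)*25 = 3 + 25/7 = 46/7 ≈ 6.5714)
r(H, Z) = -5*H/3 (r(H, Z) = H - 8*H/3 = -5*H/3)
S(q, P) = 1/P (S(q, P) = 1/(0 + P) = 1/P)
S(T, r(4, -4))*30 = 30/(-5/3*4) = 30/(-20/3) = -3/20*30 = -9/2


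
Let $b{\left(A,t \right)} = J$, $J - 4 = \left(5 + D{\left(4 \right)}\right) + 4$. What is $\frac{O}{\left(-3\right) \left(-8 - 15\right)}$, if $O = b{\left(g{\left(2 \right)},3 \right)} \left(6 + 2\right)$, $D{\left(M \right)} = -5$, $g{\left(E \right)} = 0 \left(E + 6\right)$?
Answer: $\frac{64}{69} \approx 0.92754$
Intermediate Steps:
$g{\left(E \right)} = 0$ ($g{\left(E \right)} = 0 \left(6 + E\right) = 0$)
$J = 8$ ($J = 4 + \left(\left(5 - 5\right) + 4\right) = 4 + \left(0 + 4\right) = 4 + 4 = 8$)
$b{\left(A,t \right)} = 8$
$O = 64$ ($O = 8 \left(6 + 2\right) = 8 \cdot 8 = 64$)
$\frac{O}{\left(-3\right) \left(-8 - 15\right)} = \frac{64}{\left(-3\right) \left(-8 - 15\right)} = \frac{64}{\left(-3\right) \left(-23\right)} = \frac{64}{69}$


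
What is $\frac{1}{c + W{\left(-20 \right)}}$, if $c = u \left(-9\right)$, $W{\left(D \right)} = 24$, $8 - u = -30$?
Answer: $- \frac{1}{318} \approx -0.0031447$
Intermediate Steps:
$u = 38$ ($u = 8 - -30 = 8 + 30 = 38$)
$c = -342$ ($c = 38 \left(-9\right) = -342$)
$\frac{1}{c + W{\left(-20 \right)}} = \frac{1}{-342 + 24} = \frac{1}{-318} = - \frac{1}{318}$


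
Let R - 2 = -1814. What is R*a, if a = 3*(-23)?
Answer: 125028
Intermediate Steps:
R = -1812 (R = 2 - 1814 = -1812)
a = -69
R*a = -1812*(-69) = 125028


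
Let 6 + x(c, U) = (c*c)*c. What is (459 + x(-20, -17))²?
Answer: 56957209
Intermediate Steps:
x(c, U) = -6 + c³ (x(c, U) = -6 + (c*c)*c = -6 + c²*c = -6 + c³)
(459 + x(-20, -17))² = (459 + (-6 + (-20)³))² = (459 + (-6 - 8000))² = (459 - 8006)² = (-7547)² = 56957209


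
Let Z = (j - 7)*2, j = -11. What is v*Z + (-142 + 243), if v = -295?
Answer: 10721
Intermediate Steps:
Z = -36 (Z = (-11 - 7)*2 = -18*2 = -36)
v*Z + (-142 + 243) = -295*(-36) + (-142 + 243) = 10620 + 101 = 10721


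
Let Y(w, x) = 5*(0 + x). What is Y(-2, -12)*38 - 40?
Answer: -2320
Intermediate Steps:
Y(w, x) = 5*x
Y(-2, -12)*38 - 40 = (5*(-12))*38 - 40 = -60*38 - 40 = -2280 - 40 = -2320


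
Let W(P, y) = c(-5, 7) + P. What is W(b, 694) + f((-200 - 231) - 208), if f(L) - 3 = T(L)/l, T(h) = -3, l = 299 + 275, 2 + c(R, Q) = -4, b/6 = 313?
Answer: 1076247/574 ≈ 1875.0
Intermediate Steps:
b = 1878 (b = 6*313 = 1878)
c(R, Q) = -6 (c(R, Q) = -2 - 4 = -6)
l = 574
W(P, y) = -6 + P
f(L) = 1719/574 (f(L) = 3 - 3/574 = 1719/574)
W(b, 694) + f((-200 - 231) - 208) = (-6 + 1878) + 1719/574 = 1872 + 1719/574 = 1076247/574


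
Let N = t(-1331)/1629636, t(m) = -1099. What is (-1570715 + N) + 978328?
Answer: -965375182231/1629636 ≈ -5.9239e+5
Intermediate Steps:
N = -1099/1629636 ≈ -0.00067438
(-1570715 + N) + 978328 = (-1570715 - 1099/1629636) + 978328 = -2559693710839/1629636 + 978328 = -965375182231/1629636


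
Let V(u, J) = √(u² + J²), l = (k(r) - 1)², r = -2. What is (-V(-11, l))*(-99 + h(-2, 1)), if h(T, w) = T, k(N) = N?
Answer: 101*√202 ≈ 1435.5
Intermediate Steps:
l = 9 (l = (-2 - 1)² = (-3)² = 9)
V(u, J) = √(J² + u²)
(-V(-11, l))*(-99 + h(-2, 1)) = (-√(9² + (-11)²))*(-99 - 2) = -√(81 + 121)*(-101) = -√202*(-101) = 101*√202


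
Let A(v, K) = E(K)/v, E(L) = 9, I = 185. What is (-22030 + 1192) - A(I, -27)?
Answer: -3855039/185 ≈ -20838.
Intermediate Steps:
A(v, K) = 9/v
(-22030 + 1192) - A(I, -27) = (-22030 + 1192) - 9/185 = -20838 - 9/185 = -3855039/185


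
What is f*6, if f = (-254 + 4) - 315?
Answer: -3390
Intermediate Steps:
f = -565 (f = -250 - 315 = -565)
f*6 = -565*6 = -3390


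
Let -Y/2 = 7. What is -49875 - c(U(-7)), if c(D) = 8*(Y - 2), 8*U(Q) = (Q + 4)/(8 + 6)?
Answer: -49747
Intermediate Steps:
Y = -14 (Y = -2*7 = -14)
U(Q) = 1/28 + Q/112 (U(Q) = ((Q + 4)/(8 + 6))/8 = ((4 + Q)/14)/8 = ((4 + Q)*(1/14))/8 = (2/7 + Q/14)/8 = 1/28 + Q/112)
c(D) = -128 (c(D) = 8*(-14 - 2) = 8*(-16) = -128)
-49875 - c(U(-7)) = -49875 - 1*(-128) = -49875 + 128 = -49747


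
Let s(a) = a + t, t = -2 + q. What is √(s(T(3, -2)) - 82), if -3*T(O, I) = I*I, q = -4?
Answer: 2*I*√201/3 ≈ 9.4516*I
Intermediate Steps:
T(O, I) = -I²/3 (T(O, I) = -I*I/3 = -I²/3)
t = -6 (t = -2 - 4 = -6)
s(a) = -6 + a (s(a) = a - 6 = -6 + a)
√(s(T(3, -2)) - 82) = √((-6 - ⅓*(-2)²) - 82) = √((-6 - ⅓*4) - 82) = √((-6 - 4/3) - 82) = √(-22/3 - 82) = √(-268/3) = 2*I*√201/3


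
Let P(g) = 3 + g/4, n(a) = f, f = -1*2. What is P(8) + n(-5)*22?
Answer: -39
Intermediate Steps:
f = -2
n(a) = -2
P(g) = 3 + g/4 (P(g) = 3 + g*(¼) = 3 + g/4)
P(8) + n(-5)*22 = (3 + (¼)*8) - 2*22 = (3 + 2) - 44 = 5 - 44 = -39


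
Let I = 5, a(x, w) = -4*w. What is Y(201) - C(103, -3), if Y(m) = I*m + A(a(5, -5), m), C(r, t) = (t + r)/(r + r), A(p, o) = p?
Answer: 105525/103 ≈ 1024.5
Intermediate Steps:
C(r, t) = (r + t)/(2*r) (C(r, t) = (r + t)/((2*r)) = (r + t)*(1/(2*r)) = (r + t)/(2*r))
Y(m) = 20 + 5*m (Y(m) = 5*m - 4*(-5) = 5*m + 20 = 20 + 5*m)
Y(201) - C(103, -3) = (20 + 5*201) - (103 - 3)/(2*103) = (20 + 1005) - 100/(2*103) = 1025 - 1*50/103 = 1025 - 50/103 = 105525/103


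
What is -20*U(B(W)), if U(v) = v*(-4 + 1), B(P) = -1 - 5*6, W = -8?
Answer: -1860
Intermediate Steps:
B(P) = -31 (B(P) = -1 - 30 = -31)
U(v) = -3*v (U(v) = v*(-3) = -3*v)
-20*U(B(W)) = -(-60)*(-31) = -20*93 = -1860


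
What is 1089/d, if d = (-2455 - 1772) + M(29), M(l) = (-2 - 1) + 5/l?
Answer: -31581/122665 ≈ -0.25746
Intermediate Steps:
M(l) = -3 + 5/l
d = -122665/29 (d = (-2455 - 1772) + (-3 + 5/29) = -4227 + (-3 + 5*(1/29)) = -4227 + (-3 + 5/29) = -4227 - 82/29 = -122665/29 ≈ -4229.8)
1089/d = 1089/(-122665/29) = 1089*(-29/122665) = -31581/122665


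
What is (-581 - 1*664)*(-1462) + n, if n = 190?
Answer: 1820380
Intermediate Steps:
(-581 - 1*664)*(-1462) + n = (-581 - 1*664)*(-1462) + 190 = (-581 - 664)*(-1462) + 190 = -1245*(-1462) + 190 = 1820190 + 190 = 1820380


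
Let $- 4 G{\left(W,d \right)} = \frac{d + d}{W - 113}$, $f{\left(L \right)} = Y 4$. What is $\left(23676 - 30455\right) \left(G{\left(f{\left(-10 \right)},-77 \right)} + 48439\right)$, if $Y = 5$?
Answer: $- \frac{61075922483}{186} \approx -3.2837 \cdot 10^{8}$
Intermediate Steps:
$f{\left(L \right)} = 20$ ($f{\left(L \right)} = 5 \cdot 4 = 20$)
$G{\left(W,d \right)} = - \frac{d}{2 \left(-113 + W\right)}$ ($G{\left(W,d \right)} = - \frac{\left(d + d\right) \frac{1}{W - 113}}{4} = - \frac{2 d \frac{1}{-113 + W}}{4} = - \frac{d}{2 \left(-113 + W\right)}$)
$\left(23676 - 30455\right) \left(G{\left(f{\left(-10 \right)},-77 \right)} + 48439\right) = \left(23676 - 30455\right) \left(\left(-1\right) \left(-77\right) \frac{1}{-226 + 2 \cdot 20} + 48439\right) = - 6779 \left(\left(-1\right) \left(-77\right) \frac{1}{-226 + 40} + 48439\right) = - 6779 \left(\left(-1\right) \left(-77\right) \frac{1}{-186} + 48439\right) = - 6779 \left(\left(-1\right) \left(-77\right) \left(- \frac{1}{186}\right) + 48439\right) = - 6779 \left(- \frac{77}{186} + 48439\right) = \left(-6779\right) \frac{9009577}{186} = - \frac{61075922483}{186}$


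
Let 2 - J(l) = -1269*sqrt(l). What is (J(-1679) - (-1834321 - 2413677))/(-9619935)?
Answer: -283200/641329 - 423*I*sqrt(1679)/3206645 ≈ -0.44158 - 0.0054052*I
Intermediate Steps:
J(l) = 2 + 1269*sqrt(l) (J(l) = 2 - (-1269)*sqrt(l) = 2 + 1269*sqrt(l))
(J(-1679) - (-1834321 - 2413677))/(-9619935) = ((2 + 1269*sqrt(-1679)) - (-1834321 - 2413677))/(-9619935) = ((2 + 1269*(I*sqrt(1679))) - 1*(-4247998))*(-1/9619935) = ((2 + 1269*I*sqrt(1679)) + 4247998)*(-1/9619935) = (4248000 + 1269*I*sqrt(1679))*(-1/9619935) = -283200/641329 - 423*I*sqrt(1679)/3206645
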